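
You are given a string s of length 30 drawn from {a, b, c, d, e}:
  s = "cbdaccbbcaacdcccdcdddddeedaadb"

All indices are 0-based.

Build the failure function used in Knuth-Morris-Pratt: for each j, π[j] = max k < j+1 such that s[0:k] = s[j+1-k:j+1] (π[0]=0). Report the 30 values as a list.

[0, 0, 0, 0, 1, 1, 2, 0, 1, 0, 0, 1, 0, 1, 1, 1, 0, 1, 0, 0, 0, 0, 0, 0, 0, 0, 0, 0, 0, 0]

π[0] = 0
j=1 s[j]='b': π[1]=0 (border '')
j=2 s[j]='d': π[2]=0 (border '')
j=3 s[j]='a': π[3]=0 (border '')
j=4 s[j]='c': π[4]=1 (border 'c')
j=5 s[j]='c': k: 1→0; π[5]=1 (border 'c')
j=6 s[j]='b': π[6]=2 (border 'cb')
j=7 s[j]='b': k: 2→0; π[7]=0 (border '')
j=8 s[j]='c': π[8]=1 (border 'c')
j=9 s[j]='a': k: 1→0; π[9]=0 (border '')
j=10 s[j]='a': π[10]=0 (border '')
j=11 s[j]='c': π[11]=1 (border 'c')
j=12 s[j]='d': k: 1→0; π[12]=0 (border '')
j=13 s[j]='c': π[13]=1 (border 'c')
j=14 s[j]='c': k: 1→0; π[14]=1 (border 'c')
j=15 s[j]='c': k: 1→0; π[15]=1 (border 'c')
j=16 s[j]='d': k: 1→0; π[16]=0 (border '')
j=17 s[j]='c': π[17]=1 (border 'c')
j=18 s[j]='d': k: 1→0; π[18]=0 (border '')
j=19 s[j]='d': π[19]=0 (border '')
j=20 s[j]='d': π[20]=0 (border '')
j=21 s[j]='d': π[21]=0 (border '')
j=22 s[j]='d': π[22]=0 (border '')
j=23 s[j]='e': π[23]=0 (border '')
j=24 s[j]='e': π[24]=0 (border '')
j=25 s[j]='d': π[25]=0 (border '')
j=26 s[j]='a': π[26]=0 (border '')
j=27 s[j]='a': π[27]=0 (border '')
j=28 s[j]='d': π[28]=0 (border '')
j=29 s[j]='b': π[29]=0 (border '')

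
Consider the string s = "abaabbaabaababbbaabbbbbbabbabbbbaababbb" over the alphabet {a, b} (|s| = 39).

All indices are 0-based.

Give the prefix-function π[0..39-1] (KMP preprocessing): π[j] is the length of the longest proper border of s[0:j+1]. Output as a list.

[0, 0, 1, 1, 2, 0, 1, 1, 2, 3, 4, 5, 3, 2, 0, 0, 1, 1, 2, 0, 0, 0, 0, 0, 1, 2, 0, 1, 2, 0, 0, 0, 1, 1, 2, 3, 2, 0, 0]

π[0] = 0
j=1 s[j]='b': π[1]=0 (border '')
j=2 s[j]='a': π[2]=1 (border 'a')
j=3 s[j]='a': k: 1→0; π[3]=1 (border 'a')
j=4 s[j]='b': π[4]=2 (border 'ab')
j=5 s[j]='b': k: 2→0; π[5]=0 (border '')
j=6 s[j]='a': π[6]=1 (border 'a')
j=7 s[j]='a': k: 1→0; π[7]=1 (border 'a')
j=8 s[j]='b': π[8]=2 (border 'ab')
j=9 s[j]='a': π[9]=3 (border 'aba')
j=10 s[j]='a': π[10]=4 (border 'abaa')
j=11 s[j]='b': π[11]=5 (border 'abaab')
j=12 s[j]='a': k: 5→2; π[12]=3 (border 'aba')
j=13 s[j]='b': k: 3→1; π[13]=2 (border 'ab')
j=14 s[j]='b': k: 2→0; π[14]=0 (border '')
j=15 s[j]='b': π[15]=0 (border '')
j=16 s[j]='a': π[16]=1 (border 'a')
j=17 s[j]='a': k: 1→0; π[17]=1 (border 'a')
j=18 s[j]='b': π[18]=2 (border 'ab')
j=19 s[j]='b': k: 2→0; π[19]=0 (border '')
j=20 s[j]='b': π[20]=0 (border '')
j=21 s[j]='b': π[21]=0 (border '')
j=22 s[j]='b': π[22]=0 (border '')
j=23 s[j]='b': π[23]=0 (border '')
j=24 s[j]='a': π[24]=1 (border 'a')
j=25 s[j]='b': π[25]=2 (border 'ab')
j=26 s[j]='b': k: 2→0; π[26]=0 (border '')
j=27 s[j]='a': π[27]=1 (border 'a')
j=28 s[j]='b': π[28]=2 (border 'ab')
j=29 s[j]='b': k: 2→0; π[29]=0 (border '')
j=30 s[j]='b': π[30]=0 (border '')
j=31 s[j]='b': π[31]=0 (border '')
j=32 s[j]='a': π[32]=1 (border 'a')
j=33 s[j]='a': k: 1→0; π[33]=1 (border 'a')
j=34 s[j]='b': π[34]=2 (border 'ab')
j=35 s[j]='a': π[35]=3 (border 'aba')
j=36 s[j]='b': k: 3→1; π[36]=2 (border 'ab')
j=37 s[j]='b': k: 2→0; π[37]=0 (border '')
j=38 s[j]='b': π[38]=0 (border '')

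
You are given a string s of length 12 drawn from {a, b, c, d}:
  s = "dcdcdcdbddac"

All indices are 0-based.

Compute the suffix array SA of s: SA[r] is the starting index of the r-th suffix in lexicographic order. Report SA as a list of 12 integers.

rank→(start, suffix):
  0 → (10, 'ac')
  1 → (7, 'bddac')
  2 → (11, 'c')
  3 → (5, 'cdbddac')
  4 → (3, 'cdcdbddac')
  5 → (1, 'cdcdcdbddac')
  6 → (9, 'dac')
  7 → (6, 'dbddac')
  8 → (4, 'dcdbddac')
  9 → (2, 'dcdcdbddac')
  10 → (0, 'dcdcdcdbddac')
  11 → (8, 'ddac')

[10, 7, 11, 5, 3, 1, 9, 6, 4, 2, 0, 8]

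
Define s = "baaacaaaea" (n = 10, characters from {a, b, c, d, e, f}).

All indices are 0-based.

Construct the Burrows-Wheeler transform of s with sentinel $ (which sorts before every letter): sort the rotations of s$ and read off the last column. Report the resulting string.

rank  rotation     last
    0  $baaacaaaea  a
    1  a$baaacaaae  e
    2  aaacaaaea$b  b
    3  aaaea$baaac  c
    4  aacaaaea$ba  a
    5  aaea$baaaca  a
    6  acaaaea$baa  a
    7  aea$baaacaa  a
    8  baaacaaaea$  $
    9  caaaea$baaa  a
   10  ea$baaacaaa  a

aebcaaaa$aa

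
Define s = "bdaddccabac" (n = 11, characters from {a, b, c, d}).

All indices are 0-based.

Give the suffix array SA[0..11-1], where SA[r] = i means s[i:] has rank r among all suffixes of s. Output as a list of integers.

sorted suffixes:
  #0 SA[0]=7  'abac'
  #1 SA[1]=9  'ac'
  #2 SA[2]=2  'addccabac'
  #3 SA[3]=8  'bac'
  #4 SA[4]=0  'bdaddccabac'
  #5 SA[5]=10  'c'
  #6 SA[6]=6  'cabac'
  #7 SA[7]=5  'ccabac'
  #8 SA[8]=1  'daddccabac'
  #9 SA[9]=4  'dccabac'
  #10 SA[10]=3  'ddccabac'

[7, 9, 2, 8, 0, 10, 6, 5, 1, 4, 3]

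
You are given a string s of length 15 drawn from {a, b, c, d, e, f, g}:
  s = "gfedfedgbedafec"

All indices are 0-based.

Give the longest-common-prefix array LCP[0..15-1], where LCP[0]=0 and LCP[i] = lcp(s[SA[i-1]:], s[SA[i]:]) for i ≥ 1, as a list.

[0, 0, 0, 0, 1, 1, 0, 1, 2, 2, 0, 2, 3, 0, 1]

sorted suffixes:
  #0 SA[0]=11  'afec'
  #1 SA[1]=8  'bedafec'
  #2 SA[2]=14  'c'
  #3 SA[3]=10  'dafec'
  #4 SA[4]=3  'dfedgbedafec'
  #5 SA[5]=6  'dgbedafec'
  #6 SA[6]=13  'ec'
  #7 SA[7]=9  'edafec'
  #8 SA[8]=2  'edfedgbedafec'
  #9 SA[9]=5  'edgbedafec'
  #10 SA[10]=12  'fec'
  #11 SA[11]=1  'fedfedgbedafec'
  #12 SA[12]=4  'fedgbedafec'
  #13 SA[13]=7  'gbedafec'
  #14 SA[14]=0  'gfedfedgbedafec'

SA = [11, 8, 14, 10, 3, 6, 13, 9, 2, 5, 12, 1, 4, 7, 0]
i: (SA[i-1],SA[i]) lcp shared
  1: (11,8) 0 ''
  2: (8,14) 0 ''
  3: (14,10) 0 ''
  4: (10,3) 1 'd'
  5: (3,6) 1 'd'
  6: (6,13) 0 ''
  7: (13,9) 1 'e'
  8: (9,2) 2 'ed'
  9: (2,5) 2 'ed'
  10: (5,12) 0 ''
  11: (12,1) 2 'fe'
  12: (1,4) 3 'fed'
  13: (4,7) 0 ''
  14: (7,0) 1 'g'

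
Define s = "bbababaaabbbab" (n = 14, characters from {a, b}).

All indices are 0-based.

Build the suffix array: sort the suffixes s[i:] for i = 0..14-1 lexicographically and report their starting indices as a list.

sorted suffixes:
  #0 SA[0]=6  'aaabbbab'
  #1 SA[1]=7  'aabbbab'
  #2 SA[2]=12  'ab'
  #3 SA[3]=4  'abaaabbbab'
  #4 SA[4]=2  'ababaaabbbab'
  #5 SA[5]=8  'abbbab'
  #6 SA[6]=13  'b'
  #7 SA[7]=5  'baaabbbab'
  #8 SA[8]=11  'bab'
  #9 SA[9]=3  'babaaabbbab'
  #10 SA[10]=1  'bababaaabbbab'
  #11 SA[11]=10  'bbab'
  #12 SA[12]=0  'bbababaaabbbab'
  #13 SA[13]=9  'bbbab'

[6, 7, 12, 4, 2, 8, 13, 5, 11, 3, 1, 10, 0, 9]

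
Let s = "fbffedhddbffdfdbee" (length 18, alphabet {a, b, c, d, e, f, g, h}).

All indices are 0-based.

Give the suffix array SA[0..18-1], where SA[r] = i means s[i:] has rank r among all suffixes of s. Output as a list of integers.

sorted suffixes:
  #0 SA[0]=15  'bee'
  #1 SA[1]=9  'bffdfdbee'
  #2 SA[2]=1  'bffedhddbffdfdbee'
  #3 SA[3]=14  'dbee'
  #4 SA[4]=8  'dbffdfdbee'
  #5 SA[5]=7  'ddbffdfdbee'
  #6 SA[6]=12  'dfdbee'
  #7 SA[7]=5  'dhddbffdfdbee'
  #8 SA[8]=17  'e'
  #9 SA[9]=4  'edhddbffdfdbee'
  #10 SA[10]=16  'ee'
  #11 SA[11]=0  'fbffedhddbffdfdbee'
  #12 SA[12]=13  'fdbee'
  #13 SA[13]=11  'fdfdbee'
  #14 SA[14]=3  'fedhddbffdfdbee'
  #15 SA[15]=10  'ffdfdbee'
  #16 SA[16]=2  'ffedhddbffdfdbee'
  #17 SA[17]=6  'hddbffdfdbee'

[15, 9, 1, 14, 8, 7, 12, 5, 17, 4, 16, 0, 13, 11, 3, 10, 2, 6]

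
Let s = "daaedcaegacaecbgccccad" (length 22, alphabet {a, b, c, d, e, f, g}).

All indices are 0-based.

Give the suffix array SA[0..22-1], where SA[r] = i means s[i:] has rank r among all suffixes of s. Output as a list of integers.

[1, 9, 20, 11, 2, 6, 14, 19, 10, 5, 13, 18, 17, 16, 21, 0, 4, 12, 3, 7, 8, 15]

rank | idx | suffix
   0 |   1 | aaedcaegacaecbgccccad
   1 |   9 | acaecbgccccad
   2 |  20 | ad
   3 |  11 | aecbgccccad
   4 |   2 | aedcaegacaecbgccccad
   5 |   6 | aegacaecbgccccad
   6 |  14 | bgccccad
   7 |  19 | cad
   8 |  10 | caecbgccccad
   9 |   5 | caegacaecbgccccad
  10 |  13 | cbgccccad
  11 |  18 | ccad
  12 |  17 | cccad
  13 |  16 | ccccad
  14 |  21 | d
  15 |   0 | daaedcaegacaecbgccccad
  16 |   4 | dcaegacaecbgccccad
  17 |  12 | ecbgccccad
  18 |   3 | edcaegacaecbgccccad
  19 |   7 | egacaecbgccccad
  20 |   8 | gacaecbgccccad
  21 |  15 | gccccad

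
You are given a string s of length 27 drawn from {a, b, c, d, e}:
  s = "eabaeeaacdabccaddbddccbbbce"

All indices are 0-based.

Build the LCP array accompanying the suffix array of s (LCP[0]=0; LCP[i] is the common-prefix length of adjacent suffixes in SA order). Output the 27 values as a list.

[0, 1, 2, 1, 1, 1, 0, 1, 2, 1, 2, 1, 0, 1, 1, 2, 1, 1, 0, 1, 1, 1, 2, 0, 1, 2, 1]

sorted suffixes:
  #0 SA[0]=6  'aacdabccaddbddccbbbce'
  #1 SA[1]=1  'abaeeaacdabccaddbddccbbbce'
  #2 SA[2]=10  'abccaddbddccbbbce'
  #3 SA[3]=7  'acdabccaddbddccbbbce'
  #4 SA[4]=14  'addbddccbbbce'
  #5 SA[5]=3  'aeeaacdabccaddbddccbbbce'
  #6 SA[6]=2  'baeeaacdabccaddbddccbbbce'
  #7 SA[7]=22  'bbbce'
  #8 SA[8]=23  'bbce'
  #9 SA[9]=11  'bccaddbddccbbbce'
  #10 SA[10]=24  'bce'
  #11 SA[11]=17  'bddccbbbce'
  #12 SA[12]=13  'caddbddccbbbce'
  #13 SA[13]=21  'cbbbce'
  #14 SA[14]=12  'ccaddbddccbbbce'
  #15 SA[15]=20  'ccbbbce'
  #16 SA[16]=8  'cdabccaddbddccbbbce'
  #17 SA[17]=25  'ce'
  #18 SA[18]=9  'dabccaddbddccbbbce'
  #19 SA[19]=16  'dbddccbbbce'
  #20 SA[20]=19  'dccbbbce'
  #21 SA[21]=15  'ddbddccbbbce'
  #22 SA[22]=18  'ddccbbbce'
  #23 SA[23]=26  'e'
  #24 SA[24]=5  'eaacdabccaddbddccbbbce'
  #25 SA[25]=0  'eabaeeaacdabccaddbddccbbbce'
  #26 SA[26]=4  'eeaacdabccaddbddccbbbce'

SA = [6, 1, 10, 7, 14, 3, 2, 22, 23, 11, 24, 17, 13, 21, 12, 20, 8, 25, 9, 16, 19, 15, 18, 26, 5, 0, 4]
[i] adj suffixes → lcp
  [1] 6/1 → 1 ('a')
  [2] 1/10 → 2 ('ab')
  [3] 10/7 → 1 ('a')
  [4] 7/14 → 1 ('a')
  [5] 14/3 → 1 ('a')
  [6] 3/2 → 0 ('')
  [7] 2/22 → 1 ('b')
  [8] 22/23 → 2 ('bb')
  [9] 23/11 → 1 ('b')
  [10] 11/24 → 2 ('bc')
  [11] 24/17 → 1 ('b')
  [12] 17/13 → 0 ('')
  [13] 13/21 → 1 ('c')
  [14] 21/12 → 1 ('c')
  [15] 12/20 → 2 ('cc')
  [16] 20/8 → 1 ('c')
  [17] 8/25 → 1 ('c')
  [18] 25/9 → 0 ('')
  [19] 9/16 → 1 ('d')
  [20] 16/19 → 1 ('d')
  [21] 19/15 → 1 ('d')
  [22] 15/18 → 2 ('dd')
  [23] 18/26 → 0 ('')
  [24] 26/5 → 1 ('e')
  [25] 5/0 → 2 ('ea')
  [26] 0/4 → 1 ('e')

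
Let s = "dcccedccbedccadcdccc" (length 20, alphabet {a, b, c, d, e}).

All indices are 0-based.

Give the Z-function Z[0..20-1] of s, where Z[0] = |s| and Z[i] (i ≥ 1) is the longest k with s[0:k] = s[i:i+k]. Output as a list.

[20, 0, 0, 0, 0, 3, 0, 0, 0, 0, 3, 0, 0, 0, 2, 0, 4, 0, 0, 0]

Z[0]=20
i=1: outside box; Z[1]=0
i=2: outside box; Z[2]=0
i=3: outside box; Z[3]=0
i=4: outside box; Z[4]=0
i=5: outside box; Z[5]=3 scan→box=[5,8)
i=6: min(r-i=2, Z[1]=0)=0; Z[6]=0
i=7: min(r-i=1, Z[2]=0)=0; Z[7]=0
i=8: outside box; Z[8]=0
i=9: outside box; Z[9]=0
i=10: outside box; Z[10]=3 scan→box=[10,13)
i=11: min(r-i=2, Z[1]=0)=0; Z[11]=0
i=12: min(r-i=1, Z[2]=0)=0; Z[12]=0
i=13: outside box; Z[13]=0
i=14: outside box; Z[14]=2 scan→box=[14,16)
i=15: min(r-i=1, Z[1]=0)=0; Z[15]=0
i=16: outside box; Z[16]=4 scan→box=[16,20)
i=17: min(r-i=3, Z[1]=0)=0; Z[17]=0
i=18: min(r-i=2, Z[2]=0)=0; Z[18]=0
i=19: min(r-i=1, Z[3]=0)=0; Z[19]=0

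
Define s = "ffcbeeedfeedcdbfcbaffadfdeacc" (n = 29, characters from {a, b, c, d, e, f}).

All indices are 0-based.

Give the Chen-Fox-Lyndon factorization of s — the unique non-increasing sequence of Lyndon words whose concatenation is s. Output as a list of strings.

emit factor 1: 'f' (i=0, period=1)
emit factor 2: 'f' (i=1, period=1)
emit factor 3: 'c' (i=2, period=1)
emit factor 4: 'beeedfeedcdbfc' (i=3, period=14)
emit factor 5: 'b' (i=17, period=1)
emit factor 6: 'aff' (i=18, period=3)
emit factor 7: 'adfde' (i=21, period=5)
emit factor 8: 'acc' (i=26, period=3)

["f", "f", "c", "beeedfeedcdbfc", "b", "aff", "adfde", "acc"]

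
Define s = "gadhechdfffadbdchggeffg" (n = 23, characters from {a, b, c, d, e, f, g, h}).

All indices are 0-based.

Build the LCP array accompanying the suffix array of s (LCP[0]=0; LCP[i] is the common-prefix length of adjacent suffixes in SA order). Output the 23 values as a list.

[0, 2, 0, 0, 2, 0, 1, 1, 1, 0, 1, 0, 1, 2, 2, 1, 0, 1, 1, 1, 0, 1, 1]

sorted suffixes:
  #0 SA[0]=11  'adbdchggeffg'
  #1 SA[1]=1  'adhechdfffadbdchggeffg'
  #2 SA[2]=13  'bdchggeffg'
  #3 SA[3]=5  'chdfffadbdchggeffg'
  #4 SA[4]=15  'chggeffg'
  #5 SA[5]=12  'dbdchggeffg'
  #6 SA[6]=14  'dchggeffg'
  #7 SA[7]=7  'dfffadbdchggeffg'
  #8 SA[8]=2  'dhechdfffadbdchggeffg'
  #9 SA[9]=4  'echdfffadbdchggeffg'
  #10 SA[10]=19  'effg'
  #11 SA[11]=10  'fadbdchggeffg'
  #12 SA[12]=9  'ffadbdchggeffg'
  #13 SA[13]=8  'fffadbdchggeffg'
  #14 SA[14]=20  'ffg'
  #15 SA[15]=21  'fg'
  #16 SA[16]=22  'g'
  #17 SA[17]=0  'gadhechdfffadbdchggeffg'
  #18 SA[18]=18  'geffg'
  #19 SA[19]=17  'ggeffg'
  #20 SA[20]=6  'hdfffadbdchggeffg'
  #21 SA[21]=3  'hechdfffadbdchggeffg'
  #22 SA[22]=16  'hggeffg'

SA = [11, 1, 13, 5, 15, 12, 14, 7, 2, 4, 19, 10, 9, 8, 20, 21, 22, 0, 18, 17, 6, 3, 16]
i: (SA[i-1],SA[i]) lcp shared
  1: (11,1) 2 'ad'
  2: (1,13) 0 ''
  3: (13,5) 0 ''
  4: (5,15) 2 'ch'
  5: (15,12) 0 ''
  6: (12,14) 1 'd'
  7: (14,7) 1 'd'
  8: (7,2) 1 'd'
  9: (2,4) 0 ''
  10: (4,19) 1 'e'
  11: (19,10) 0 ''
  12: (10,9) 1 'f'
  13: (9,8) 2 'ff'
  14: (8,20) 2 'ff'
  15: (20,21) 1 'f'
  16: (21,22) 0 ''
  17: (22,0) 1 'g'
  18: (0,18) 1 'g'
  19: (18,17) 1 'g'
  20: (17,6) 0 ''
  21: (6,3) 1 'h'
  22: (3,16) 1 'h'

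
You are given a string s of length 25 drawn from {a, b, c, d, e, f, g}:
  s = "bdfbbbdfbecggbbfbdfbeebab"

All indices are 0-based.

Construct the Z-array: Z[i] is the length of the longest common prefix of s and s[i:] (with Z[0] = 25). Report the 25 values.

Z[0]=25
i=1: fresh scan; Z[1]=0
i=2: fresh scan; Z[2]=0
i=3: fresh scan; Z[3]=1 extend→box=[3,4)
i=4: fresh scan; Z[4]=1 extend→box=[4,5)
i=5: fresh scan; Z[5]=4 extend→box=[5,9)
i=6: min(r-i=3, Z[1]=0)=0; Z[6]=0
i=7: min(r-i=2, Z[2]=0)=0; Z[7]=0
i=8: min(r-i=1, Z[3]=1)=1; Z[8]=1
i=9: fresh scan; Z[9]=0
i=10: fresh scan; Z[10]=0
i=11: fresh scan; Z[11]=0
i=12: fresh scan; Z[12]=0
i=13: fresh scan; Z[13]=1 extend→box=[13,14)
i=14: fresh scan; Z[14]=1 extend→box=[14,15)
i=15: fresh scan; Z[15]=0
i=16: fresh scan; Z[16]=4 extend→box=[16,20)
i=17: min(r-i=3, Z[1]=0)=0; Z[17]=0
i=18: min(r-i=2, Z[2]=0)=0; Z[18]=0
i=19: min(r-i=1, Z[3]=1)=1; Z[19]=1
i=20: fresh scan; Z[20]=0
i=21: fresh scan; Z[21]=0
i=22: fresh scan; Z[22]=1 extend→box=[22,23)
i=23: fresh scan; Z[23]=0
i=24: fresh scan; Z[24]=1 extend→box=[24,25)

[25, 0, 0, 1, 1, 4, 0, 0, 1, 0, 0, 0, 0, 1, 1, 0, 4, 0, 0, 1, 0, 0, 1, 0, 1]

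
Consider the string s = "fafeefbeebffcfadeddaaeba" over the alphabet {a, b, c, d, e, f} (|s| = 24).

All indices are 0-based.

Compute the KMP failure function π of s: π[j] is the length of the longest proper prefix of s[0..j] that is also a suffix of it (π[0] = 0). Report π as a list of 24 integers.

[0, 0, 1, 0, 0, 1, 0, 0, 0, 0, 1, 1, 0, 1, 2, 0, 0, 0, 0, 0, 0, 0, 0, 0]

π[0] = 0
j=1 s[j]='a': π[1]=0 (border '')
j=2 s[j]='f': π[2]=1 (border 'f')
j=3 s[j]='e': k: 1→0; π[3]=0 (border '')
j=4 s[j]='e': π[4]=0 (border '')
j=5 s[j]='f': π[5]=1 (border 'f')
j=6 s[j]='b': k: 1→0; π[6]=0 (border '')
j=7 s[j]='e': π[7]=0 (border '')
j=8 s[j]='e': π[8]=0 (border '')
j=9 s[j]='b': π[9]=0 (border '')
j=10 s[j]='f': π[10]=1 (border 'f')
j=11 s[j]='f': k: 1→0; π[11]=1 (border 'f')
j=12 s[j]='c': k: 1→0; π[12]=0 (border '')
j=13 s[j]='f': π[13]=1 (border 'f')
j=14 s[j]='a': π[14]=2 (border 'fa')
j=15 s[j]='d': k: 2→0; π[15]=0 (border '')
j=16 s[j]='e': π[16]=0 (border '')
j=17 s[j]='d': π[17]=0 (border '')
j=18 s[j]='d': π[18]=0 (border '')
j=19 s[j]='a': π[19]=0 (border '')
j=20 s[j]='a': π[20]=0 (border '')
j=21 s[j]='e': π[21]=0 (border '')
j=22 s[j]='b': π[22]=0 (border '')
j=23 s[j]='a': π[23]=0 (border '')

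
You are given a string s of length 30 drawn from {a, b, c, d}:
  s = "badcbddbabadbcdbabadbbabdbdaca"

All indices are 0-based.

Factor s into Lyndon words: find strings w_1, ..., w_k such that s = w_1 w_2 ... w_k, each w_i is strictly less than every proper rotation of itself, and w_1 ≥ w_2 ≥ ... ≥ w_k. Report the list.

["b", "adcbddb", "abadbcdb", "abadbbabdbdac", "a"]

emit factor 1: 'b' (i=0, period=1)
emit factor 2: 'adcbddb' (i=1, period=7)
emit factor 3: 'abadbcdb' (i=8, period=8)
emit factor 4: 'abadbbabdbdac' (i=16, period=13)
emit factor 5: 'a' (i=29, period=1)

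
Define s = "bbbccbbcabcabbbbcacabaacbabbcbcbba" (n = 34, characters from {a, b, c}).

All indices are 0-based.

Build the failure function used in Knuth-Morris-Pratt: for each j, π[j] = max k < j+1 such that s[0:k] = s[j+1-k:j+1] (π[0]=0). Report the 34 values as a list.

π[0] = 0
j=1 s[j]='b': π[1]=1 (border 'b')
j=2 s[j]='b': π[2]=2 (border 'bb')
j=3 s[j]='c': k: 2→1→0; π[3]=0 (border '')
j=4 s[j]='c': π[4]=0 (border '')
j=5 s[j]='b': π[5]=1 (border 'b')
j=6 s[j]='b': π[6]=2 (border 'bb')
j=7 s[j]='c': k: 2→1→0; π[7]=0 (border '')
j=8 s[j]='a': π[8]=0 (border '')
j=9 s[j]='b': π[9]=1 (border 'b')
j=10 s[j]='c': k: 1→0; π[10]=0 (border '')
j=11 s[j]='a': π[11]=0 (border '')
j=12 s[j]='b': π[12]=1 (border 'b')
j=13 s[j]='b': π[13]=2 (border 'bb')
j=14 s[j]='b': π[14]=3 (border 'bbb')
j=15 s[j]='b': k: 3→2; π[15]=3 (border 'bbb')
j=16 s[j]='c': π[16]=4 (border 'bbbc')
j=17 s[j]='a': k: 4→0; π[17]=0 (border '')
j=18 s[j]='c': π[18]=0 (border '')
j=19 s[j]='a': π[19]=0 (border '')
j=20 s[j]='b': π[20]=1 (border 'b')
j=21 s[j]='a': k: 1→0; π[21]=0 (border '')
j=22 s[j]='a': π[22]=0 (border '')
j=23 s[j]='c': π[23]=0 (border '')
j=24 s[j]='b': π[24]=1 (border 'b')
j=25 s[j]='a': k: 1→0; π[25]=0 (border '')
j=26 s[j]='b': π[26]=1 (border 'b')
j=27 s[j]='b': π[27]=2 (border 'bb')
j=28 s[j]='c': k: 2→1→0; π[28]=0 (border '')
j=29 s[j]='b': π[29]=1 (border 'b')
j=30 s[j]='c': k: 1→0; π[30]=0 (border '')
j=31 s[j]='b': π[31]=1 (border 'b')
j=32 s[j]='b': π[32]=2 (border 'bb')
j=33 s[j]='a': k: 2→1→0; π[33]=0 (border '')

[0, 1, 2, 0, 0, 1, 2, 0, 0, 1, 0, 0, 1, 2, 3, 3, 4, 0, 0, 0, 1, 0, 0, 0, 1, 0, 1, 2, 0, 1, 0, 1, 2, 0]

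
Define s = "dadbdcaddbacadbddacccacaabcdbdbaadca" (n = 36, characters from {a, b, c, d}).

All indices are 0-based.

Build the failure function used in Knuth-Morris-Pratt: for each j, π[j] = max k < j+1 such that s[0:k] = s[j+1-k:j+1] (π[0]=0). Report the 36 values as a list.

[0, 0, 1, 0, 1, 0, 0, 1, 1, 0, 0, 0, 0, 1, 0, 1, 1, 2, 0, 0, 0, 0, 0, 0, 0, 0, 0, 1, 0, 1, 0, 0, 0, 1, 0, 0]

π[0] = 0
j=1 s[j]='a': π[1]=0 (border '')
j=2 s[j]='d': π[2]=1 (border 'd')
j=3 s[j]='b': k: 1→0; π[3]=0 (border '')
j=4 s[j]='d': π[4]=1 (border 'd')
j=5 s[j]='c': k: 1→0; π[5]=0 (border '')
j=6 s[j]='a': π[6]=0 (border '')
j=7 s[j]='d': π[7]=1 (border 'd')
j=8 s[j]='d': k: 1→0; π[8]=1 (border 'd')
j=9 s[j]='b': k: 1→0; π[9]=0 (border '')
j=10 s[j]='a': π[10]=0 (border '')
j=11 s[j]='c': π[11]=0 (border '')
j=12 s[j]='a': π[12]=0 (border '')
j=13 s[j]='d': π[13]=1 (border 'd')
j=14 s[j]='b': k: 1→0; π[14]=0 (border '')
j=15 s[j]='d': π[15]=1 (border 'd')
j=16 s[j]='d': k: 1→0; π[16]=1 (border 'd')
j=17 s[j]='a': π[17]=2 (border 'da')
j=18 s[j]='c': k: 2→0; π[18]=0 (border '')
j=19 s[j]='c': π[19]=0 (border '')
j=20 s[j]='c': π[20]=0 (border '')
j=21 s[j]='a': π[21]=0 (border '')
j=22 s[j]='c': π[22]=0 (border '')
j=23 s[j]='a': π[23]=0 (border '')
j=24 s[j]='a': π[24]=0 (border '')
j=25 s[j]='b': π[25]=0 (border '')
j=26 s[j]='c': π[26]=0 (border '')
j=27 s[j]='d': π[27]=1 (border 'd')
j=28 s[j]='b': k: 1→0; π[28]=0 (border '')
j=29 s[j]='d': π[29]=1 (border 'd')
j=30 s[j]='b': k: 1→0; π[30]=0 (border '')
j=31 s[j]='a': π[31]=0 (border '')
j=32 s[j]='a': π[32]=0 (border '')
j=33 s[j]='d': π[33]=1 (border 'd')
j=34 s[j]='c': k: 1→0; π[34]=0 (border '')
j=35 s[j]='a': π[35]=0 (border '')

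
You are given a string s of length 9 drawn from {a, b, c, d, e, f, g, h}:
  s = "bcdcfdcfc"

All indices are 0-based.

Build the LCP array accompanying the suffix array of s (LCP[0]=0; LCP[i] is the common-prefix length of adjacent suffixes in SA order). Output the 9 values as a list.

rank | idx | suffix
   0 |   0 | bcdcfdcfc
   1 |   8 | c
   2 |   1 | cdcfdcfc
   3 |   6 | cfc
   4 |   3 | cfdcfc
   5 |   5 | dcfc
   6 |   2 | dcfdcfc
   7 |   7 | fc
   8 |   4 | fdcfc

SA = [0, 8, 1, 6, 3, 5, 2, 7, 4]
[i] adj suffixes → lcp
  [1] 0/8 → 0 ('')
  [2] 8/1 → 1 ('c')
  [3] 1/6 → 1 ('c')
  [4] 6/3 → 2 ('cf')
  [5] 3/5 → 0 ('')
  [6] 5/2 → 3 ('dcf')
  [7] 2/7 → 0 ('')
  [8] 7/4 → 1 ('f')

[0, 0, 1, 1, 2, 0, 3, 0, 1]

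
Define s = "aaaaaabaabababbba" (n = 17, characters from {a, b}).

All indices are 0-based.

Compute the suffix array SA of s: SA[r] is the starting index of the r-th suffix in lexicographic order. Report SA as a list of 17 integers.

[16, 0, 1, 2, 3, 4, 7, 5, 8, 10, 12, 15, 6, 9, 11, 14, 13]

rank | idx | suffix
   0 |  16 | a
   1 |   0 | aaaaaabaabababbba
   2 |   1 | aaaaabaabababbba
   3 |   2 | aaaabaabababbba
   4 |   3 | aaabaabababbba
   5 |   4 | aabaabababbba
   6 |   7 | aabababbba
   7 |   5 | abaabababbba
   8 |   8 | abababbba
   9 |  10 | ababbba
  10 |  12 | abbba
  11 |  15 | ba
  12 |   6 | baabababbba
  13 |   9 | bababbba
  14 |  11 | babbba
  15 |  14 | bba
  16 |  13 | bbba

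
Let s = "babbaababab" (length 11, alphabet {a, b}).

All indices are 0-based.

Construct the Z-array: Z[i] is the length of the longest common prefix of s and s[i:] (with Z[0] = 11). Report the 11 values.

Z[0]=11
i=1: outside box; Z[1]=0
i=2: outside box; Z[2]=1 scan→box=[2,3)
i=3: outside box; Z[3]=2 scan→box=[3,5)
i=4: min(r-i=1, Z[1]=0)=0; Z[4]=0
i=5: outside box; Z[5]=0
i=6: outside box; Z[6]=3 scan→box=[6,9)
i=7: min(r-i=2, Z[1]=0)=0; Z[7]=0
i=8: min(r-i=1, Z[2]=1)=1; Z[8]=3 scan→box=[8,11)
i=9: min(r-i=2, Z[1]=0)=0; Z[9]=0
i=10: min(r-i=1, Z[2]=1)=1; Z[10]=1

[11, 0, 1, 2, 0, 0, 3, 0, 3, 0, 1]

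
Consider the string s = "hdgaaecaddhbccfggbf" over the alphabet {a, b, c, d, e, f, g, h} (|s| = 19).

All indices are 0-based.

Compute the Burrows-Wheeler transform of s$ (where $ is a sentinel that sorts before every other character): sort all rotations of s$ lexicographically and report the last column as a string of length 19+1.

fgcahgebcahdabcdgfd$

rank  rotation              last
    0  $hdgaaecaddhbccfggbf  f
    1  aaecaddhbccfggbf$hdg  g
    2  addhbccfggbf$hdgaaec  c
    3  aecaddhbccfggbf$hdga  a
    4  bccfggbf$hdgaaecaddh  h
    5  bf$hdgaaecaddhbccfgg  g
    6  caddhbccfggbf$hdgaae  e
    7  ccfggbf$hdgaaecaddhb  b
    8  cfggbf$hdgaaecaddhbc  c
    9  ddhbccfggbf$hdgaaeca  a
   10  dgaaecaddhbccfggbf$h  h
   11  dhbccfggbf$hdgaaecad  d
   12  ecaddhbccfggbf$hdgaa  a
   13  f$hdgaaecaddhbccfggb  b
   14  fggbf$hdgaaecaddhbcc  c
   15  gaaecaddhbccfggbf$hd  d
   16  gbf$hdgaaecaddhbccfg  g
   17  ggbf$hdgaaecaddhbccf  f
   18  hbccfggbf$hdgaaecadd  d
   19  hdgaaecaddhbccfggbf$  $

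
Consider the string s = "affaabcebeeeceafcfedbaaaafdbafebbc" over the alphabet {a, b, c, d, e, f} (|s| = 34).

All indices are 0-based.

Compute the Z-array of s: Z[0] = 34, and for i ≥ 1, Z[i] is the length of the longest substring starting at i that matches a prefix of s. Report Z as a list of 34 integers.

Z[0]=34
i=1: fresh scan; Z[1]=0
i=2: fresh scan; Z[2]=0
i=3: fresh scan; Z[3]=1 extend→box=[3,4)
i=4: fresh scan; Z[4]=1 extend→box=[4,5)
i=5: fresh scan; Z[5]=0
i=6: fresh scan; Z[6]=0
i=7: fresh scan; Z[7]=0
i=8: fresh scan; Z[8]=0
i=9: fresh scan; Z[9]=0
i=10: fresh scan; Z[10]=0
i=11: fresh scan; Z[11]=0
i=12: fresh scan; Z[12]=0
i=13: fresh scan; Z[13]=0
i=14: fresh scan; Z[14]=2 extend→box=[14,16)
i=15: min(r-i=1, Z[1]=0)=0; Z[15]=0
i=16: fresh scan; Z[16]=0
i=17: fresh scan; Z[17]=0
i=18: fresh scan; Z[18]=0
i=19: fresh scan; Z[19]=0
i=20: fresh scan; Z[20]=0
i=21: fresh scan; Z[21]=1 extend→box=[21,22)
i=22: fresh scan; Z[22]=1 extend→box=[22,23)
i=23: fresh scan; Z[23]=1 extend→box=[23,24)
i=24: fresh scan; Z[24]=2 extend→box=[24,26)
i=25: min(r-i=1, Z[1]=0)=0; Z[25]=0
i=26: fresh scan; Z[26]=0
i=27: fresh scan; Z[27]=0
i=28: fresh scan; Z[28]=2 extend→box=[28,30)
i=29: min(r-i=1, Z[1]=0)=0; Z[29]=0
i=30: fresh scan; Z[30]=0
i=31: fresh scan; Z[31]=0
i=32: fresh scan; Z[32]=0
i=33: fresh scan; Z[33]=0

[34, 0, 0, 1, 1, 0, 0, 0, 0, 0, 0, 0, 0, 0, 2, 0, 0, 0, 0, 0, 0, 1, 1, 1, 2, 0, 0, 0, 2, 0, 0, 0, 0, 0]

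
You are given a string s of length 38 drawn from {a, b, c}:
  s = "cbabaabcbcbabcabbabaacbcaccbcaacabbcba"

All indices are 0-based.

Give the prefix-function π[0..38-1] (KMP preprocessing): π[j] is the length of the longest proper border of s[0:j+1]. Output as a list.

π[0] = 0
j=1 s[j]='b': π[1]=0 (border '')
j=2 s[j]='a': π[2]=0 (border '')
j=3 s[j]='b': π[3]=0 (border '')
j=4 s[j]='a': π[4]=0 (border '')
j=5 s[j]='a': π[5]=0 (border '')
j=6 s[j]='b': π[6]=0 (border '')
j=7 s[j]='c': π[7]=1 (border 'c')
j=8 s[j]='b': π[8]=2 (border 'cb')
j=9 s[j]='c': k: 2→0; π[9]=1 (border 'c')
j=10 s[j]='b': π[10]=2 (border 'cb')
j=11 s[j]='a': π[11]=3 (border 'cba')
j=12 s[j]='b': π[12]=4 (border 'cbab')
j=13 s[j]='c': k: 4→0; π[13]=1 (border 'c')
j=14 s[j]='a': k: 1→0; π[14]=0 (border '')
j=15 s[j]='b': π[15]=0 (border '')
j=16 s[j]='b': π[16]=0 (border '')
j=17 s[j]='a': π[17]=0 (border '')
j=18 s[j]='b': π[18]=0 (border '')
j=19 s[j]='a': π[19]=0 (border '')
j=20 s[j]='a': π[20]=0 (border '')
j=21 s[j]='c': π[21]=1 (border 'c')
j=22 s[j]='b': π[22]=2 (border 'cb')
j=23 s[j]='c': k: 2→0; π[23]=1 (border 'c')
j=24 s[j]='a': k: 1→0; π[24]=0 (border '')
j=25 s[j]='c': π[25]=1 (border 'c')
j=26 s[j]='c': k: 1→0; π[26]=1 (border 'c')
j=27 s[j]='b': π[27]=2 (border 'cb')
j=28 s[j]='c': k: 2→0; π[28]=1 (border 'c')
j=29 s[j]='a': k: 1→0; π[29]=0 (border '')
j=30 s[j]='a': π[30]=0 (border '')
j=31 s[j]='c': π[31]=1 (border 'c')
j=32 s[j]='a': k: 1→0; π[32]=0 (border '')
j=33 s[j]='b': π[33]=0 (border '')
j=34 s[j]='b': π[34]=0 (border '')
j=35 s[j]='c': π[35]=1 (border 'c')
j=36 s[j]='b': π[36]=2 (border 'cb')
j=37 s[j]='a': π[37]=3 (border 'cba')

[0, 0, 0, 0, 0, 0, 0, 1, 2, 1, 2, 3, 4, 1, 0, 0, 0, 0, 0, 0, 0, 1, 2, 1, 0, 1, 1, 2, 1, 0, 0, 1, 0, 0, 0, 1, 2, 3]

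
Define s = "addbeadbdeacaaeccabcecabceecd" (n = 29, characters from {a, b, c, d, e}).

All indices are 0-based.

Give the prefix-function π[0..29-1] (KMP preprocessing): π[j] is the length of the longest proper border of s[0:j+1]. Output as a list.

π[0] = 0
j=1 s[j]='d': π[1]=0 (border '')
j=2 s[j]='d': π[2]=0 (border '')
j=3 s[j]='b': π[3]=0 (border '')
j=4 s[j]='e': π[4]=0 (border '')
j=5 s[j]='a': π[5]=1 (border 'a')
j=6 s[j]='d': π[6]=2 (border 'ad')
j=7 s[j]='b': k: 2→0; π[7]=0 (border '')
j=8 s[j]='d': π[8]=0 (border '')
j=9 s[j]='e': π[9]=0 (border '')
j=10 s[j]='a': π[10]=1 (border 'a')
j=11 s[j]='c': k: 1→0; π[11]=0 (border '')
j=12 s[j]='a': π[12]=1 (border 'a')
j=13 s[j]='a': k: 1→0; π[13]=1 (border 'a')
j=14 s[j]='e': k: 1→0; π[14]=0 (border '')
j=15 s[j]='c': π[15]=0 (border '')
j=16 s[j]='c': π[16]=0 (border '')
j=17 s[j]='a': π[17]=1 (border 'a')
j=18 s[j]='b': k: 1→0; π[18]=0 (border '')
j=19 s[j]='c': π[19]=0 (border '')
j=20 s[j]='e': π[20]=0 (border '')
j=21 s[j]='c': π[21]=0 (border '')
j=22 s[j]='a': π[22]=1 (border 'a')
j=23 s[j]='b': k: 1→0; π[23]=0 (border '')
j=24 s[j]='c': π[24]=0 (border '')
j=25 s[j]='e': π[25]=0 (border '')
j=26 s[j]='e': π[26]=0 (border '')
j=27 s[j]='c': π[27]=0 (border '')
j=28 s[j]='d': π[28]=0 (border '')

[0, 0, 0, 0, 0, 1, 2, 0, 0, 0, 1, 0, 1, 1, 0, 0, 0, 1, 0, 0, 0, 0, 1, 0, 0, 0, 0, 0, 0]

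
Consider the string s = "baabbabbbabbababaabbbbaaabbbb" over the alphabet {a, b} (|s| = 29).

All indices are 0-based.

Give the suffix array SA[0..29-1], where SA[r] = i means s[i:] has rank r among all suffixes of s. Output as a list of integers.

[22, 1, 23, 16, 14, 12, 9, 2, 5, 24, 17, 28, 21, 0, 15, 13, 11, 8, 4, 27, 20, 10, 7, 3, 26, 19, 6, 25, 18]

rank | idx | suffix
   0 |  22 | aaabbbb
   1 |   1 | aabbabbbabbababaabbbbaaabbbb
   2 |  23 | aabbbb
   3 |  16 | aabbbbaaabbbb
   4 |  14 | abaabbbbaaabbbb
   5 |  12 | ababaabbbbaaabbbb
   6 |   9 | abbababaabbbbaaabbbb
   7 |   2 | abbabbbabbababaabbbbaaabbbb
   8 |   5 | abbbabbababaabbbbaaabbbb
   9 |  24 | abbbb
  10 |  17 | abbbbaaabbbb
  11 |  28 | b
  12 |  21 | baaabbbb
  13 |   0 | baabbabbbabbababaabbbbaaabbbb
  14 |  15 | baabbbbaaabbbb
  15 |  13 | babaabbbbaaabbbb
  16 |  11 | bababaabbbbaaabbbb
  17 |   8 | babbababaabbbbaaabbbb
  18 |   4 | babbbabbababaabbbbaaabbbb
  19 |  27 | bb
  20 |  20 | bbaaabbbb
  21 |  10 | bbababaabbbbaaabbbb
  22 |   7 | bbabbababaabbbbaaabbbb
  23 |   3 | bbabbbabbababaabbbbaaabbbb
  24 |  26 | bbb
  25 |  19 | bbbaaabbbb
  26 |   6 | bbbabbababaabbbbaaabbbb
  27 |  25 | bbbb
  28 |  18 | bbbbaaabbbb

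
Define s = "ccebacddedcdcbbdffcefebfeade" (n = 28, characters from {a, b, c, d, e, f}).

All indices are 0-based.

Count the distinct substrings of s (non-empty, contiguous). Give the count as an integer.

sorted suffixes:
  #0 SA[0]=4  'acddedcdcbbdffcefebfeade'
  #1 SA[1]=25  'ade'
  #2 SA[2]=3  'bacddedcdcbbdffcefebfeade'
  #3 SA[3]=13  'bbdffcefebfeade'
  #4 SA[4]=14  'bdffcefebfeade'
  #5 SA[5]=22  'bfeade'
  #6 SA[6]=12  'cbbdffcefebfeade'
  #7 SA[7]=0  'ccebacddedcdcbbdffcefebfeade'
  #8 SA[8]=10  'cdcbbdffcefebfeade'
  #9 SA[9]=5  'cddedcdcbbdffcefebfeade'
  #10 SA[10]=1  'cebacddedcdcbbdffcefebfeade'
  #11 SA[11]=18  'cefebfeade'
  #12 SA[12]=11  'dcbbdffcefebfeade'
  #13 SA[13]=9  'dcdcbbdffcefebfeade'
  #14 SA[14]=6  'ddedcdcbbdffcefebfeade'
  #15 SA[15]=26  'de'
  #16 SA[16]=7  'dedcdcbbdffcefebfeade'
  #17 SA[17]=15  'dffcefebfeade'
  #18 SA[18]=27  'e'
  #19 SA[19]=24  'eade'
  #20 SA[20]=2  'ebacddedcdcbbdffcefebfeade'
  #21 SA[21]=21  'ebfeade'
  #22 SA[22]=8  'edcdcbbdffcefebfeade'
  #23 SA[23]=19  'efebfeade'
  #24 SA[24]=17  'fcefebfeade'
  #25 SA[25]=23  'feade'
  #26 SA[26]=20  'febfeade'
  #27 SA[27]=16  'ffcefebfeade'

SA = [4, 25, 3, 13, 14, 22, 12, 0, 10, 5, 1, 18, 11, 9, 6, 26, 7, 15, 27, 24, 2, 21, 8, 19, 17, 23, 20, 16]
[i] adj suffixes → lcp
  [1] 4/25 → 1 ('a')
  [2] 25/3 → 0 ('')
  [3] 3/13 → 1 ('b')
  [4] 13/14 → 1 ('b')
  [5] 14/22 → 1 ('b')
  [6] 22/12 → 0 ('')
  [7] 12/0 → 1 ('c')
  [8] 0/10 → 1 ('c')
  [9] 10/5 → 2 ('cd')
  [10] 5/1 → 1 ('c')
  [11] 1/18 → 2 ('ce')
  [12] 18/11 → 0 ('')
  [13] 11/9 → 2 ('dc')
  [14] 9/6 → 1 ('d')
  [15] 6/26 → 1 ('d')
  [16] 26/7 → 2 ('de')
  [17] 7/15 → 1 ('d')
  [18] 15/27 → 0 ('')
  [19] 27/24 → 1 ('e')
  [20] 24/2 → 1 ('e')
  [21] 2/21 → 2 ('eb')
  [22] 21/8 → 1 ('e')
  [23] 8/19 → 1 ('e')
  [24] 19/17 → 0 ('')
  [25] 17/23 → 1 ('f')
  [26] 23/20 → 2 ('fe')
  [27] 20/16 → 1 ('f')

n(n+1)/2 = 28·29/2 = 406
Σ LCP = 0 + 1 + 0 + 1 + 1 + 1 + 0 + 1 + 1 + 2 + 1 + 2 + 0 + 2 + 1 + 1 + 2 + 1 + 0 + 1 + 1 + 2 + 1 + 1 + 0 + 1 + 2 + 1 = 28
distinct = 406 − 28 = 378

378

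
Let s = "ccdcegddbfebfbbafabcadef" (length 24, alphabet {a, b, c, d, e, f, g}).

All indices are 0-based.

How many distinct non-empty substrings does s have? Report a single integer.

282

rank→(start, suffix):
  0 → (17, 'abcadef')
  1 → (20, 'adef')
  2 → (15, 'afabcadef')
  3 → (14, 'bafabcadef')
  4 → (13, 'bbafabcadef')
  5 → (18, 'bcadef')
  6 → (11, 'bfbbafabcadef')
  7 → (8, 'bfebfbbafabcadef')
  8 → (19, 'cadef')
  9 → (0, 'ccdcegddbfebfbbafabcadef')
  10 → (1, 'cdcegddbfebfbbafabcadef')
  11 → (3, 'cegddbfebfbbafabcadef')
  12 → (7, 'dbfebfbbafabcadef')
  13 → (2, 'dcegddbfebfbbafabcadef')
  14 → (6, 'ddbfebfbbafabcadef')
  15 → (21, 'def')
  16 → (10, 'ebfbbafabcadef')
  17 → (22, 'ef')
  18 → (4, 'egddbfebfbbafabcadef')
  19 → (23, 'f')
  20 → (16, 'fabcadef')
  21 → (12, 'fbbafabcadef')
  22 → (9, 'febfbbafabcadef')
  23 → (5, 'gddbfebfbbafabcadef')

SA = [17, 20, 15, 14, 13, 18, 11, 8, 19, 0, 1, 3, 7, 2, 6, 21, 10, 22, 4, 23, 16, 12, 9, 5]
i: (SA[i-1],SA[i]) lcp shared
  1: (17,20) 1 'a'
  2: (20,15) 1 'a'
  3: (15,14) 0 ''
  4: (14,13) 1 'b'
  5: (13,18) 1 'b'
  6: (18,11) 1 'b'
  7: (11,8) 2 'bf'
  8: (8,19) 0 ''
  9: (19,0) 1 'c'
  10: (0,1) 1 'c'
  11: (1,3) 1 'c'
  12: (3,7) 0 ''
  13: (7,2) 1 'd'
  14: (2,6) 1 'd'
  15: (6,21) 1 'd'
  16: (21,10) 0 ''
  17: (10,22) 1 'e'
  18: (22,4) 1 'e'
  19: (4,23) 0 ''
  20: (23,16) 1 'f'
  21: (16,12) 1 'f'
  22: (12,9) 1 'f'
  23: (9,5) 0 ''

n(n+1)/2 = 24·25/2 = 300
Σ LCP = 0 + 1 + 1 + 0 + 1 + 1 + 1 + 2 + 0 + 1 + 1 + 1 + 0 + 1 + 1 + 1 + 0 + 1 + 1 + 0 + 1 + 1 + 1 + 0 = 18
distinct = 300 − 18 = 282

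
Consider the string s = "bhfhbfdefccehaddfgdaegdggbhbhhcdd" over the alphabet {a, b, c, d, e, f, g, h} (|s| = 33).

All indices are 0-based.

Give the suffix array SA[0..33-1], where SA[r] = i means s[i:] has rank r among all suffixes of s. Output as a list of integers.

[13, 19, 4, 25, 0, 27, 9, 30, 10, 32, 18, 31, 14, 6, 15, 22, 7, 20, 11, 8, 5, 16, 2, 24, 17, 21, 23, 12, 3, 26, 29, 1, 28]

sorted suffixes:
  #0 SA[0]=13  'addfgdaegdggbhbhhcdd'
  #1 SA[1]=19  'aegdggbhbhhcdd'
  #2 SA[2]=4  'bfdefccehaddfgdaegdggbhbhhcdd'
  #3 SA[3]=25  'bhbhhcdd'
  #4 SA[4]=0  'bhfhbfdefccehaddfgdaegdggbhbhhcdd'
  #5 SA[5]=27  'bhhcdd'
  #6 SA[6]=9  'ccehaddfgdaegdggbhbhhcdd'
  #7 SA[7]=30  'cdd'
  #8 SA[8]=10  'cehaddfgdaegdggbhbhhcdd'
  #9 SA[9]=32  'd'
  #10 SA[10]=18  'daegdggbhbhhcdd'
  #11 SA[11]=31  'dd'
  #12 SA[12]=14  'ddfgdaegdggbhbhhcdd'
  #13 SA[13]=6  'defccehaddfgdaegdggbhbhhcdd'
  #14 SA[14]=15  'dfgdaegdggbhbhhcdd'
  #15 SA[15]=22  'dggbhbhhcdd'
  #16 SA[16]=7  'efccehaddfgdaegdggbhbhhcdd'
  #17 SA[17]=20  'egdggbhbhhcdd'
  #18 SA[18]=11  'ehaddfgdaegdggbhbhhcdd'
  #19 SA[19]=8  'fccehaddfgdaegdggbhbhhcdd'
  #20 SA[20]=5  'fdefccehaddfgdaegdggbhbhhcdd'
  #21 SA[21]=16  'fgdaegdggbhbhhcdd'
  #22 SA[22]=2  'fhbfdefccehaddfgdaegdggbhbhhcdd'
  #23 SA[23]=24  'gbhbhhcdd'
  #24 SA[24]=17  'gdaegdggbhbhhcdd'
  #25 SA[25]=21  'gdggbhbhhcdd'
  #26 SA[26]=23  'ggbhbhhcdd'
  #27 SA[27]=12  'haddfgdaegdggbhbhhcdd'
  #28 SA[28]=3  'hbfdefccehaddfgdaegdggbhbhhcdd'
  #29 SA[29]=26  'hbhhcdd'
  #30 SA[30]=29  'hcdd'
  #31 SA[31]=1  'hfhbfdefccehaddfgdaegdggbhbhhcdd'
  #32 SA[32]=28  'hhcdd'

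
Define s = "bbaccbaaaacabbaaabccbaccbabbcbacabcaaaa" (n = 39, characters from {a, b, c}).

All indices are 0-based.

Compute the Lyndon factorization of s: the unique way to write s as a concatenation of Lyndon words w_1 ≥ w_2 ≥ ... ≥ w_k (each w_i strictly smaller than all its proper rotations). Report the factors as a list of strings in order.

emit factor 1: 'b' (i=0, period=1)
emit factor 2: 'b' (i=1, period=1)
emit factor 3: 'accb' (i=2, period=4)
emit factor 4: 'aaaacabbaaabccbaccbabbcbacabc' (i=6, period=29)
emit factor 5: 'a' (i=35, period=1)
emit factor 6: 'a' (i=36, period=1)
emit factor 7: 'a' (i=37, period=1)
emit factor 8: 'a' (i=38, period=1)

["b", "b", "accb", "aaaacabbaaabccbaccbabbcbacabc", "a", "a", "a", "a"]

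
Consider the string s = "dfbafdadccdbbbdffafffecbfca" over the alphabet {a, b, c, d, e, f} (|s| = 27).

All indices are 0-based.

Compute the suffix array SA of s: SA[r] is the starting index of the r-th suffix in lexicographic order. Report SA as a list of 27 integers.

sorted suffixes:
  #0 SA[0]=26  'a'
  #1 SA[1]=6  'adccdbbbdffafffecbfca'
  #2 SA[2]=3  'afdadccdbbbdffafffecbfca'
  #3 SA[3]=17  'afffecbfca'
  #4 SA[4]=2  'bafdadccdbbbdffafffecbfca'
  #5 SA[5]=11  'bbbdffafffecbfca'
  #6 SA[6]=12  'bbdffafffecbfca'
  #7 SA[7]=13  'bdffafffecbfca'
  #8 SA[8]=23  'bfca'
  #9 SA[9]=25  'ca'
  #10 SA[10]=22  'cbfca'
  #11 SA[11]=8  'ccdbbbdffafffecbfca'
  #12 SA[12]=9  'cdbbbdffafffecbfca'
  #13 SA[13]=5  'dadccdbbbdffafffecbfca'
  #14 SA[14]=10  'dbbbdffafffecbfca'
  #15 SA[15]=7  'dccdbbbdffafffecbfca'
  #16 SA[16]=0  'dfbafdadccdbbbdffafffecbfca'
  #17 SA[17]=14  'dffafffecbfca'
  #18 SA[18]=21  'ecbfca'
  #19 SA[19]=16  'fafffecbfca'
  #20 SA[20]=1  'fbafdadccdbbbdffafffecbfca'
  #21 SA[21]=24  'fca'
  #22 SA[22]=4  'fdadccdbbbdffafffecbfca'
  #23 SA[23]=20  'fecbfca'
  #24 SA[24]=15  'ffafffecbfca'
  #25 SA[25]=19  'ffecbfca'
  #26 SA[26]=18  'fffecbfca'

[26, 6, 3, 17, 2, 11, 12, 13, 23, 25, 22, 8, 9, 5, 10, 7, 0, 14, 21, 16, 1, 24, 4, 20, 15, 19, 18]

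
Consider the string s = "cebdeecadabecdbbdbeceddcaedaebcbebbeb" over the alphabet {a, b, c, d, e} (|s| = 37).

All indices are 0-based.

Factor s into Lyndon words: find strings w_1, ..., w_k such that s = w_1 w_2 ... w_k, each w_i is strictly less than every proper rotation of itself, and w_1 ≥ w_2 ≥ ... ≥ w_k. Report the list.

emit factor 1: 'ce' (i=0, period=2)
emit factor 2: 'bdeec' (i=2, period=5)
emit factor 3: 'ad' (i=7, period=2)
emit factor 4: 'abecdbbdbeceddcaedaebcbebbeb' (i=9, period=28)

["ce", "bdeec", "ad", "abecdbbdbeceddcaedaebcbebbeb"]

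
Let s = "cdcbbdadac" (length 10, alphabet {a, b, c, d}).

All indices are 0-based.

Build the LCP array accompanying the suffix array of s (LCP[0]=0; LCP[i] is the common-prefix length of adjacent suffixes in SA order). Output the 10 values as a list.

sorted suffixes:
  #0 SA[0]=8  'ac'
  #1 SA[1]=6  'adac'
  #2 SA[2]=3  'bbdadac'
  #3 SA[3]=4  'bdadac'
  #4 SA[4]=9  'c'
  #5 SA[5]=2  'cbbdadac'
  #6 SA[6]=0  'cdcbbdadac'
  #7 SA[7]=7  'dac'
  #8 SA[8]=5  'dadac'
  #9 SA[9]=1  'dcbbdadac'

SA = [8, 6, 3, 4, 9, 2, 0, 7, 5, 1]
rank  pair      lcp
   1  s[8:],s[6:]  1  'a'
   2  s[6:],s[3:]  0  ''
   3  s[3:],s[4:]  1  'b'
   4  s[4:],s[9:]  0  ''
   5  s[9:],s[2:]  1  'c'
   6  s[2:],s[0:]  1  'c'
   7  s[0:],s[7:]  0  ''
   8  s[7:],s[5:]  2  'da'
   9  s[5:],s[1:]  1  'd'

[0, 1, 0, 1, 0, 1, 1, 0, 2, 1]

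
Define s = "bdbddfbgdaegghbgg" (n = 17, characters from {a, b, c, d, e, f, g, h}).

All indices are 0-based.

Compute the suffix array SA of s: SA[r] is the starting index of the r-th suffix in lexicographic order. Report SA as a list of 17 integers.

rank→(start, suffix):
  0 → (9, 'aegghbgg')
  1 → (0, 'bdbddfbgdaegghbgg')
  2 → (2, 'bddfbgdaegghbgg')
  3 → (6, 'bgdaegghbgg')
  4 → (14, 'bgg')
  5 → (8, 'daegghbgg')
  6 → (1, 'dbddfbgdaegghbgg')
  7 → (3, 'ddfbgdaegghbgg')
  8 → (4, 'dfbgdaegghbgg')
  9 → (10, 'egghbgg')
  10 → (5, 'fbgdaegghbgg')
  11 → (16, 'g')
  12 → (7, 'gdaegghbgg')
  13 → (15, 'gg')
  14 → (11, 'gghbgg')
  15 → (12, 'ghbgg')
  16 → (13, 'hbgg')

[9, 0, 2, 6, 14, 8, 1, 3, 4, 10, 5, 16, 7, 15, 11, 12, 13]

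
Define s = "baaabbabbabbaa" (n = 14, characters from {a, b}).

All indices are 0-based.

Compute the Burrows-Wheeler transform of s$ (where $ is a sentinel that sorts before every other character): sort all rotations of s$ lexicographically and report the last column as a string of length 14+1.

aabbabbab$bbaaa

rank  rotation         last
    0  $baaabbabbabbaa  a
    1  a$baaabbabbabba  a
    2  aa$baaabbabbabb  b
    3  aaabbabbabbaa$b  b
    4  aabbabbabbaa$ba  a
    5  abbaa$baaabbabb  b
    6  abbabbaa$baaabb  b
    7  abbabbabbaa$baa  a
    8  baa$baaabbabbab  b
    9  baaabbabbabbaa$  $
   10  babbaa$baaabbab  b
   11  babbabbaa$baaab  b
   12  bbaa$baaabbabba  a
   13  bbabbaa$baaabba  a
   14  bbabbabbaa$baaa  a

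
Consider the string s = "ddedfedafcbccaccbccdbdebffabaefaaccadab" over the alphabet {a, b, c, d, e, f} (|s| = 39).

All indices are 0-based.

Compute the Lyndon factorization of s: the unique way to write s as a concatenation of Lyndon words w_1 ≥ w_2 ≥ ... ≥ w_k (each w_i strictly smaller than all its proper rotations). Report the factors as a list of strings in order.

emit factor 1: 'ddedfe' (i=0, period=6)
emit factor 2: 'd' (i=6, period=1)
emit factor 3: 'afcbcc' (i=7, period=6)
emit factor 4: 'accbccdbdebff' (i=13, period=13)
emit factor 5: 'abaef' (i=26, period=5)
emit factor 6: 'aaccadab' (i=31, period=8)

["ddedfe", "d", "afcbcc", "accbccdbdebff", "abaef", "aaccadab"]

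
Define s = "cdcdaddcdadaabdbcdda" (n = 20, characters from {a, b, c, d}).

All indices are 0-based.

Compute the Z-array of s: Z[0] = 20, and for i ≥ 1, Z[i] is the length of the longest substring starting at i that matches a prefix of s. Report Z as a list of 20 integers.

Z[0]=20
i=1: i≥r, start 0; Z[1]=0
i=2: i≥r, start 0; Z[2]=2 grow→box=[2,4)
i=3: min(r-i=1, Z[1]=0)=0; Z[3]=0
i=4: i≥r, start 0; Z[4]=0
i=5: i≥r, start 0; Z[5]=0
i=6: i≥r, start 0; Z[6]=0
i=7: i≥r, start 0; Z[7]=2 grow→box=[7,9)
i=8: min(r-i=1, Z[1]=0)=0; Z[8]=0
i=9: i≥r, start 0; Z[9]=0
i=10: i≥r, start 0; Z[10]=0
i=11: i≥r, start 0; Z[11]=0
i=12: i≥r, start 0; Z[12]=0
i=13: i≥r, start 0; Z[13]=0
i=14: i≥r, start 0; Z[14]=0
i=15: i≥r, start 0; Z[15]=0
i=16: i≥r, start 0; Z[16]=2 grow→box=[16,18)
i=17: min(r-i=1, Z[1]=0)=0; Z[17]=0
i=18: i≥r, start 0; Z[18]=0
i=19: i≥r, start 0; Z[19]=0

[20, 0, 2, 0, 0, 0, 0, 2, 0, 0, 0, 0, 0, 0, 0, 0, 2, 0, 0, 0]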